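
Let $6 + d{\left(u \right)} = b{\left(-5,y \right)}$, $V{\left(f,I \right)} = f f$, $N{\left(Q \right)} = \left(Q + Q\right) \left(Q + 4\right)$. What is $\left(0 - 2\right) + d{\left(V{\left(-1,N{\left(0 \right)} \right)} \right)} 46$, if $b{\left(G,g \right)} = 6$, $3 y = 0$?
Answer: $-2$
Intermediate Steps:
$y = 0$ ($y = \frac{1}{3} \cdot 0 = 0$)
$N{\left(Q \right)} = 2 Q \left(4 + Q\right)$
$V{\left(f,I \right)} = f^{2}$
$d{\left(u \right)} = 0$ ($d{\left(u \right)} = -6 + 6 = 0$)
$\left(0 - 2\right) + d{\left(V{\left(-1,N{\left(0 \right)} \right)} \right)} 46 = \left(0 - 2\right) + 0 \cdot 46 = \left(0 - 2\right) + 0 = -2 + 0 = -2$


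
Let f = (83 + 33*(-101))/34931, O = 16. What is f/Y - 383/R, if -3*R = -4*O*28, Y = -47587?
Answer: -146917895081/229136354048 ≈ -0.64118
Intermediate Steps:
f = -250/2687 (f = (83 - 3333)*(1/34931) = -3250*1/34931 = -250/2687 ≈ -0.093041)
R = 1792/3 (R = -(-4*16)*28/3 = -(-64)*28/3 = -⅓*(-1792) = 1792/3 ≈ 597.33)
f/Y - 383/R = -250/2687/(-47587) - 383/1792/3 = -250/2687*(-1/47587) - 383*3/1792 = 250/127866269 - 1149/1792 = -146917895081/229136354048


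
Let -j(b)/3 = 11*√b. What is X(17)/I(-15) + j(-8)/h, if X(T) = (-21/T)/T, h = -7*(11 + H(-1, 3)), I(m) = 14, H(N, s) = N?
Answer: -3/578 + 33*I*√2/35 ≈ -0.0051903 + 1.3334*I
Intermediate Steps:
j(b) = -33*√b
h = -70 (h = -7*(11 - 1) = -7*10 = -70)
X(T) = -21/T²
X(17)/I(-15) + j(-8)/h = -21/17²/14 - 66*I*√2/(-70) = -21*1/289*(1/14) - 66*I*√2*(-1/70) = -21/289*1/14 - 66*I*√2*(-1/70) = -3/578 + 33*I*√2/35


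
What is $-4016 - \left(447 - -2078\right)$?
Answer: $-6541$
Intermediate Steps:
$-4016 - \left(447 - -2078\right) = -4016 - \left(447 + 2078\right) = -4016 - 2525 = -6541$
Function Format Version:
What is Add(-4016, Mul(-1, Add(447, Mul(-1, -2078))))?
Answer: -6541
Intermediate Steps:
Add(-4016, Mul(-1, Add(447, Mul(-1, -2078)))) = Add(-4016, Mul(-1, Add(447, 2078))) = Add(-4016, Mul(-1, 2525)) = Add(-4016, -2525) = -6541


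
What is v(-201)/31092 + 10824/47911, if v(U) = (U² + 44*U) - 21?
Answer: 153955092/124137401 ≈ 1.2402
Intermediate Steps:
v(U) = -21 + U² + 44*U
v(-201)/31092 + 10824/47911 = (-21 + (-201)² + 44*(-201))/31092 + 10824/47911 = (-21 + 40401 - 8844)*(1/31092) + 10824*(1/47911) = 31536*(1/31092) + 10824/47911 = 2628/2591 + 10824/47911 = 153955092/124137401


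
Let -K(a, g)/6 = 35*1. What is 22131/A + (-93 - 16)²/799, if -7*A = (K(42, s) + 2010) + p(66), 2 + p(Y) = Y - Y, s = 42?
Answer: -102416645/1436602 ≈ -71.291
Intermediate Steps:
K(a, g) = -210
p(Y) = -2 (p(Y) = -2 + (Y - Y) = -2 + 0 = -2)
A = -1798/7 (A = -((-210 + 2010) - 2)/7 = -(1800 - 2)/7 = -⅐*1798 = -1798/7 ≈ -256.86)
22131/A + (-93 - 16)²/799 = 22131/(-1798/7) + (-93 - 16)²/799 = 22131*(-7/1798) + (-109)²*(1/799) = -154917/1798 + 11881*(1/799) = -154917/1798 + 11881/799 = -102416645/1436602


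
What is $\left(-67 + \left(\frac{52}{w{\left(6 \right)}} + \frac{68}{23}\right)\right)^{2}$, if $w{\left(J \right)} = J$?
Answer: $\frac{14600041}{4761} \approx 3066.6$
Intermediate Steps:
$\left(-67 + \left(\frac{52}{w{\left(6 \right)}} + \frac{68}{23}\right)\right)^{2} = \left(-67 + \left(\frac{52}{6} + \frac{68}{23}\right)\right)^{2} = \left(-67 + \left(52 \cdot \frac{1}{6} + 68 \cdot \frac{1}{23}\right)\right)^{2} = \left(-67 + \left(\frac{26}{3} + \frac{68}{23}\right)\right)^{2} = \left(-67 + \frac{802}{69}\right)^{2} = \left(- \frac{3821}{69}\right)^{2} = \frac{14600041}{4761}$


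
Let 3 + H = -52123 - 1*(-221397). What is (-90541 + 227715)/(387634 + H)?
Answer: 137174/556905 ≈ 0.24632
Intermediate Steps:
H = 169271 (H = -3 + (-52123 - 1*(-221397)) = -3 + (-52123 + 221397) = -3 + 169274 = 169271)
(-90541 + 227715)/(387634 + H) = (-90541 + 227715)/(387634 + 169271) = 137174/556905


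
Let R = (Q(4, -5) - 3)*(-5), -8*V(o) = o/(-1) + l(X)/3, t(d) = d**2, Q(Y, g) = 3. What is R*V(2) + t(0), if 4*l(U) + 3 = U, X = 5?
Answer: 0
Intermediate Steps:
l(U) = -3/4 + U/4
V(o) = -1/48 + o/8 (V(o) = -(o/(-1) + (-3/4 + (1/4)*5)/3)/8 = -(o*(-1) + (-3/4 + 5/4)*(1/3))/8 = -(-o + (1/2)*(1/3))/8 = -(-o + 1/6)/8 = -(1/6 - o)/8 = -1/48 + o/8)
R = 0 (R = (3 - 3)*(-5) = 0*(-5) = 0)
R*V(2) + t(0) = 0*(-1/48 + (1/8)*2) + 0**2 = 0*(-1/48 + 1/4) + 0 = 0*(11/48) + 0 = 0 + 0 = 0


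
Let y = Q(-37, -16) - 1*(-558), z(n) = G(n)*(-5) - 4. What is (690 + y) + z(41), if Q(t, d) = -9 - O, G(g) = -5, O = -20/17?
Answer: 21440/17 ≈ 1261.2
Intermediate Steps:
O = -20/17 (O = -20*1/17 = -20/17 ≈ -1.1765)
Q(t, d) = -133/17 (Q(t, d) = -9 - 1*(-20/17) = -9 + 20/17 = -133/17)
z(n) = 21 (z(n) = -5*(-5) - 4 = 25 - 4 = 21)
y = 9353/17 (y = -133/17 - 1*(-558) = -133/17 + 558 = 9353/17 ≈ 550.18)
(690 + y) + z(41) = (690 + 9353/17) + 21 = 21083/17 + 21 = 21440/17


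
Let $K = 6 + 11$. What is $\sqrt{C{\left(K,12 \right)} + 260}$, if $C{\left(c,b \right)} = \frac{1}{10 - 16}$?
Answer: $\frac{\sqrt{9354}}{6} \approx 16.119$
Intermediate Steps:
$K = 17$
$C{\left(c,b \right)} = - \frac{1}{6}$ ($C{\left(c,b \right)} = \frac{1}{-6} = - \frac{1}{6}$)
$\sqrt{C{\left(K,12 \right)} + 260} = \sqrt{- \frac{1}{6} + 260} = \sqrt{\frac{1559}{6}} = \frac{\sqrt{9354}}{6}$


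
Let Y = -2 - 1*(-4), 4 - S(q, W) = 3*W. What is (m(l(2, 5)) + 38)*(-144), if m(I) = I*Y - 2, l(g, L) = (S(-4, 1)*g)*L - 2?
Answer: -7488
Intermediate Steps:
S(q, W) = 4 - 3*W
Y = 2 (Y = -2 + 4 = 2)
l(g, L) = -2 + L*g (l(g, L) = ((4 - 3*1)*g)*L - 2 = ((4 - 3)*g)*L - 2 = (1*g)*L - 2 = g*L - 2 = L*g - 2 = -2 + L*g)
m(I) = -2 + 2*I (m(I) = I*2 - 2 = 2*I - 2 = -2 + 2*I)
(m(l(2, 5)) + 38)*(-144) = ((-2 + 2*(-2 + 5*2)) + 38)*(-144) = ((-2 + 2*(-2 + 10)) + 38)*(-144) = ((-2 + 2*8) + 38)*(-144) = ((-2 + 16) + 38)*(-144) = (14 + 38)*(-144) = 52*(-144) = -7488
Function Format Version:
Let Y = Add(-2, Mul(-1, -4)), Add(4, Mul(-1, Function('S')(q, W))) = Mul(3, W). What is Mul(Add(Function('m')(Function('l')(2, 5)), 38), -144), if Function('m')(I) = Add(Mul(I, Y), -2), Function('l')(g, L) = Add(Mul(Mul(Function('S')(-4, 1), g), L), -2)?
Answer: -7488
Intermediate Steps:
Function('S')(q, W) = Add(4, Mul(-3, W)) (Function('S')(q, W) = Add(4, Mul(-1, Mul(3, W))) = Add(4, Mul(-3, W)))
Y = 2 (Y = Add(-2, 4) = 2)
Function('l')(g, L) = Add(-2, Mul(L, g)) (Function('l')(g, L) = Add(Mul(Mul(Add(4, Mul(-3, 1)), g), L), -2) = Add(Mul(Mul(Add(4, -3), g), L), -2) = Add(Mul(Mul(1, g), L), -2) = Add(Mul(g, L), -2) = Add(Mul(L, g), -2) = Add(-2, Mul(L, g)))
Function('m')(I) = Add(-2, Mul(2, I)) (Function('m')(I) = Add(Mul(I, 2), -2) = Add(Mul(2, I), -2) = Add(-2, Mul(2, I)))
Mul(Add(Function('m')(Function('l')(2, 5)), 38), -144) = Mul(Add(Add(-2, Mul(2, Add(-2, Mul(5, 2)))), 38), -144) = Mul(Add(Add(-2, Mul(2, Add(-2, 10))), 38), -144) = Mul(Add(Add(-2, Mul(2, 8)), 38), -144) = Mul(Add(Add(-2, 16), 38), -144) = Mul(Add(14, 38), -144) = Mul(52, -144) = -7488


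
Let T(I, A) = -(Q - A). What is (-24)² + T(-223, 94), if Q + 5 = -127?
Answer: 802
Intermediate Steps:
Q = -132 (Q = -5 - 127 = -132)
T(I, A) = 132 + A (T(I, A) = -(-132 - A) = 132 + A)
(-24)² + T(-223, 94) = (-24)² + (132 + 94) = 576 + 226 = 802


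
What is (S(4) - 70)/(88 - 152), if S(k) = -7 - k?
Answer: 81/64 ≈ 1.2656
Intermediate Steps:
(S(4) - 70)/(88 - 152) = ((-7 - 1*4) - 70)/(88 - 152) = ((-7 - 4) - 70)/(-64) = (-11 - 70)*(-1/64) = -81*(-1/64) = 81/64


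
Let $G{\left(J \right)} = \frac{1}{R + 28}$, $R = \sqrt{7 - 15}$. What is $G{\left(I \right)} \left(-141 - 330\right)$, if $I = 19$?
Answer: $- \frac{1099}{66} + \frac{157 i \sqrt{2}}{132} \approx -16.652 + 1.6821 i$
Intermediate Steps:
$R = 2 i \sqrt{2}$ ($R = \sqrt{-8} = 2 i \sqrt{2} \approx 2.8284 i$)
$G{\left(J \right)} = \frac{1}{28 + 2 i \sqrt{2}}$ ($G{\left(J \right)} = \frac{1}{2 i \sqrt{2} + 28} = \frac{1}{28 + 2 i \sqrt{2}}$)
$G{\left(I \right)} \left(-141 - 330\right) = \left(\frac{7}{198} - \frac{i \sqrt{2}}{396}\right) \left(-141 - 330\right) = \left(\frac{7}{198} - \frac{i \sqrt{2}}{396}\right) \left(-471\right) = - \frac{1099}{66} + \frac{157 i \sqrt{2}}{132}$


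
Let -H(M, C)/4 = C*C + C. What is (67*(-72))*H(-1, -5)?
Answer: 385920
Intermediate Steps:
H(M, C) = -4*C - 4*C² (H(M, C) = -4*(C*C + C) = -4*(C² + C) = -4*(C + C²) = -4*C - 4*C²)
(67*(-72))*H(-1, -5) = (67*(-72))*(-4*(-5)*(1 - 5)) = -(-19296)*(-5)*(-4) = -4824*(-80) = 385920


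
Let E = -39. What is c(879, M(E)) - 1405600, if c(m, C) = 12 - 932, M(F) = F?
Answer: -1406520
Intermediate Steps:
c(m, C) = -920
c(879, M(E)) - 1405600 = -920 - 1405600 = -1406520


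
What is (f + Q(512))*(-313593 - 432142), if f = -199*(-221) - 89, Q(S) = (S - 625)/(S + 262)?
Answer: -25333175014045/774 ≈ -3.2730e+10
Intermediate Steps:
Q(S) = (-625 + S)/(262 + S)
f = 43890 (f = 43979 - 89 = 43890)
(f + Q(512))*(-313593 - 432142) = (43890 + (-625 + 512)/(262 + 512))*(-313593 - 432142) = (43890 - 113/774)*(-745735) = (33970747/774)*(-745735) = -25333175014045/774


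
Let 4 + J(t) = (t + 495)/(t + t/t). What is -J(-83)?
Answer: 370/41 ≈ 9.0244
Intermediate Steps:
J(t) = -4 + (495 + t)/(1 + t) (J(t) = -4 + (t + 495)/(t + t/t) = -4 + (495 + t)/(t + 1) = -4 + (495 + t)/(1 + t))
-J(-83) = -(491 - 3*(-83))/(1 - 83) = -(491 + 249)/(-82) = -(-1)*740/82 = -1*(-370/41) = 370/41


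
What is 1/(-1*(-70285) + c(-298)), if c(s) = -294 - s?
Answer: 1/70289 ≈ 1.4227e-5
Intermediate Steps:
1/(-1*(-70285) + c(-298)) = 1/(-1*(-70285) + (-294 - 1*(-298))) = 1/(70285 + (-294 + 298)) = 1/(70285 + 4) = 1/70289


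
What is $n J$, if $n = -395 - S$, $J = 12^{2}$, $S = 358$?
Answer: $-108432$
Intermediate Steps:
$J = 144$
$n = -753$ ($n = -395 - 358 = -753$)
$n J = \left(-753\right) 144 = -108432$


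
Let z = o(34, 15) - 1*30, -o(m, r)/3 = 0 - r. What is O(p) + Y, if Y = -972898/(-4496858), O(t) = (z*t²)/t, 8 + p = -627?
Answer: -21415799776/2248429 ≈ -9524.8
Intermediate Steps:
p = -635 (p = -8 - 627 = -635)
o(m, r) = 3*r (o(m, r) = -3*(0 - r) = -(-3)*r = 3*r)
z = 15 (z = 3*15 - 1*30 = 45 - 30 = 15)
O(t) = 15*t (O(t) = (15*t²)/t = 15*t)
Y = 486449/2248429 (Y = -972898*(-1/4496858) = 486449/2248429 ≈ 0.21635)
O(p) + Y = 15*(-635) + 486449/2248429 = -9525 + 486449/2248429 = -21415799776/2248429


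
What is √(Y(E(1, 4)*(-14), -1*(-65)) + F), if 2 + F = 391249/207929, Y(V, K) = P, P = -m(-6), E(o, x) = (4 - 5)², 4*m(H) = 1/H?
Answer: I*√477430351338/2495148 ≈ 0.27692*I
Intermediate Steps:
m(H) = 1/(4*H)
E(o, x) = 1 (E(o, x) = (-1)² = 1)
P = 1/24 (P = -1/(4*(-6)) = -(-1)/(4*6) = -1*(-1/24) = 1/24 ≈ 0.041667)
Y(V, K) = 1/24
F = -24609/207929 (F = -2 + 391249/207929 = -24609/207929 ≈ -0.11835)
√(Y(E(1, 4)*(-14), -1*(-65)) + F) = √(1/24 - 24609/207929) = √(-382687/4990296) = I*√477430351338/2495148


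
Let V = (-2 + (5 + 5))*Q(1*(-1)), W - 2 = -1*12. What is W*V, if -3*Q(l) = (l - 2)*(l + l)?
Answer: 160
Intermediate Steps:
W = -10 (W = 2 - 1*12 = 2 - 12 = -10)
Q(l) = -2*l*(-2 + l)/3 (Q(l) = -(l - 2)*(l + l)/3 = -(-2 + l)*2*l/3 = -2*l*(-2 + l)/3)
V = -16 (V = (-2 + (5 + 5))*(2*(1*(-1))*(2 - (-1))/3) = (-2 + 10)*((2/3)*(-1)*(2 - 1*(-1))) = 8*((2/3)*(-1)*(2 + 1)) = 8*((2/3)*(-1)*3) = 8*(-2) = -16)
W*V = -10*(-16) = 160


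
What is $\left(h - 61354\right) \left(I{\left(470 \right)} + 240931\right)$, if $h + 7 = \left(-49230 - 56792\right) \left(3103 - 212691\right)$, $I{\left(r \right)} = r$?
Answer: $5364142067482575$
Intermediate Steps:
$h = 22220938929$ ($h = -7 + \left(-49230 - 56792\right) \left(3103 - 212691\right) = -7 + \left(-49230 - 56792\right) \left(-209588\right) = -7 - -22220938936 = -7 + 22220938936 = 22220938929$)
$\left(h - 61354\right) \left(I{\left(470 \right)} + 240931\right) = \left(22220938929 - 61354\right) \left(470 + 240931\right) = 22220877575 \cdot 241401 = 5364142067482575$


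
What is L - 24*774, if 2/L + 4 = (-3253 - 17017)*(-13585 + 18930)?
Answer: -1006291214353/54171577 ≈ -18576.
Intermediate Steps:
L = -1/54171577 (L = 2/(-4 + (-3253 - 17017)*(-13585 + 18930)) = 2/(-4 - 20270*5345) = 2/(-4 - 108343150) = 2/(-108343154) = 2*(-1/108343154) = -1/54171577 ≈ -1.8460e-8)
L - 24*774 = -1/54171577 - 24*774 = -1/54171577 - 18576 = -1006291214353/54171577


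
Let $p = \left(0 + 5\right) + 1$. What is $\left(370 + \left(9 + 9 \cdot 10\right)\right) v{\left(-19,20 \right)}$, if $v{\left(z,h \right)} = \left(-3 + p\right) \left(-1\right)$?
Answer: $-1407$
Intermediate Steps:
$p = 6$ ($p = 5 + 1 = 6$)
$v{\left(z,h \right)} = -3$ ($v{\left(z,h \right)} = \left(-3 + 6\right) \left(-1\right) = 3 \left(-1\right) = -3$)
$\left(370 + \left(9 + 9 \cdot 10\right)\right) v{\left(-19,20 \right)} = \left(370 + \left(9 + 9 \cdot 10\right)\right) \left(-3\right) = \left(370 + \left(9 + 90\right)\right) \left(-3\right) = \left(370 + 99\right) \left(-3\right) = 469 \left(-3\right) = -1407$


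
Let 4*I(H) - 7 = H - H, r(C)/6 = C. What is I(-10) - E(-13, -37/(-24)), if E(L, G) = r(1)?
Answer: -17/4 ≈ -4.2500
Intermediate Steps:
r(C) = 6*C
E(L, G) = 6 (E(L, G) = 6*1 = 6)
I(H) = 7/4 (I(H) = 7/4 + (H - H)/4 = 7/4 + (¼)*0 = 7/4 + 0 = 7/4)
I(-10) - E(-13, -37/(-24)) = 7/4 - 1*6 = 7/4 - 6 = -17/4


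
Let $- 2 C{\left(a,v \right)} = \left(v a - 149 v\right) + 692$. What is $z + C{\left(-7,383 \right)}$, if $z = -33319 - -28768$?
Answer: $24977$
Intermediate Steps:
$C{\left(a,v \right)} = -346 + \frac{149 v}{2} - \frac{a v}{2}$ ($C{\left(a,v \right)} = - \frac{\left(v a - 149 v\right) + 692}{2} = - \frac{\left(a v - 149 v\right) + 692}{2} = - \frac{\left(- 149 v + a v\right) + 692}{2} = - \frac{692 - 149 v + a v}{2} = -346 + \frac{149 v}{2} - \frac{a v}{2}$)
$z = -4551$ ($z = -33319 + 28768 = -4551$)
$z + C{\left(-7,383 \right)} = -4551 - \left(- \frac{56375}{2} - \frac{2681}{2}\right) = -4551 + \left(-346 + \frac{57067}{2} + \frac{2681}{2}\right) = -4551 + 29528 = 24977$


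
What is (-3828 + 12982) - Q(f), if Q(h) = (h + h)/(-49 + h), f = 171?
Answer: 558223/61 ≈ 9151.2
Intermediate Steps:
Q(h) = 2*h/(-49 + h) (Q(h) = (2*h)/(-49 + h) = 2*h/(-49 + h))
(-3828 + 12982) - Q(f) = (-3828 + 12982) - 2*171/(-49 + 171) = 9154 - 2*171/122 = 9154 - 1*171/61 = 9154 - 171/61 = 558223/61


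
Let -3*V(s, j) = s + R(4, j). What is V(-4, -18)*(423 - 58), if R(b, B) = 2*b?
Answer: -1460/3 ≈ -486.67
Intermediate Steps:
V(s, j) = -8/3 - s/3 (V(s, j) = -(s + 2*4)/3 = -(s + 8)/3 = -(8 + s)/3 = -8/3 - s/3)
V(-4, -18)*(423 - 58) = (-8/3 - 1/3*(-4))*(423 - 58) = (-8/3 + 4/3)*365 = -4/3*365 = -1460/3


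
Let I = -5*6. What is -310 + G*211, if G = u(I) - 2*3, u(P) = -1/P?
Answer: -47069/30 ≈ -1569.0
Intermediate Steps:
I = -30
G = -179/30 (G = -1/(-30) - 2*3 = -1*(-1/30) - 6 = 1/30 - 6 = -179/30 ≈ -5.9667)
-310 + G*211 = -310 - 179/30*211 = -310 - 37769/30 = -47069/30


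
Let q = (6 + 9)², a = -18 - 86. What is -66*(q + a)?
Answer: -7986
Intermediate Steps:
a = -104
q = 225 (q = 15² = 225)
-66*(q + a) = -66*(225 - 104) = -66*121 = -7986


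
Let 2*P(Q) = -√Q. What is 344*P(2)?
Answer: -172*√2 ≈ -243.24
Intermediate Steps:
P(Q) = -√Q/2 (P(Q) = (-√Q)/2 = -√Q/2)
344*P(2) = 344*(-√2/2) = -172*√2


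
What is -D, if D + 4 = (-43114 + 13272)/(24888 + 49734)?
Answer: 164165/37311 ≈ 4.3999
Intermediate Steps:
D = -164165/37311 (D = -4 + (-43114 + 13272)/(24888 + 49734) = -4 - 29842/74622 = -4 - 29842*1/74622 = -4 - 14921/37311 = -164165/37311 ≈ -4.3999)
-D = -1*(-164165/37311) = 164165/37311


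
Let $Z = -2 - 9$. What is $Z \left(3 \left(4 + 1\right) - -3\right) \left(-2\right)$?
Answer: $396$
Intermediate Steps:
$Z = -11$ ($Z = -2 - 9 = -11$)
$Z \left(3 \left(4 + 1\right) - -3\right) \left(-2\right) = - 11 \left(3 \left(4 + 1\right) - -3\right) \left(-2\right) = - 11 \left(3 \cdot 5 + 3\right) \left(-2\right) = - 11 \left(15 + 3\right) \left(-2\right) = \left(-11\right) 18 \left(-2\right) = \left(-198\right) \left(-2\right) = 396$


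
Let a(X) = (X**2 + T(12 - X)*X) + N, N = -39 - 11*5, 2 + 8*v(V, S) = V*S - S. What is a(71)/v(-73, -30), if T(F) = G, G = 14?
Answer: 23764/1109 ≈ 21.428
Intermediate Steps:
v(V, S) = -1/4 - S/8 + S*V/8 (v(V, S) = -1/4 + (V*S - S)/8 = -1/4 + (S*V - S)/8 = -1/4 + (-S + S*V)/8 = -1/4 + (-S/8 + S*V/8) = -1/4 - S/8 + S*V/8)
T(F) = 14
N = -94 (N = -39 - 1*55 = -39 - 55 = -94)
a(X) = -94 + X**2 + 14*X (a(X) = (X**2 + 14*X) - 94 = -94 + X**2 + 14*X)
a(71)/v(-73, -30) = (-94 + 71**2 + 14*71)/(-1/4 - 1/8*(-30) + (1/8)*(-30)*(-73)) = (-94 + 5041 + 994)/(-1/4 + 15/4 + 1095/4) = 5941/(1109/4) = 5941*(4/1109) = 23764/1109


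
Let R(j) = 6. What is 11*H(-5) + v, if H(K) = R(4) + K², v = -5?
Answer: 336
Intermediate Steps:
H(K) = 6 + K²
11*H(-5) + v = 11*(6 + (-5)²) - 5 = 11*(6 + 25) - 5 = 11*31 - 5 = 341 - 5 = 336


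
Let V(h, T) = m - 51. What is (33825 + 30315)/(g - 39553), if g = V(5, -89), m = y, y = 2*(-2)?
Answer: -16035/9902 ≈ -1.6194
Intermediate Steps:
y = -4
m = -4
V(h, T) = -55 (V(h, T) = -4 - 51 = -55)
g = -55
(33825 + 30315)/(g - 39553) = (33825 + 30315)/(-55 - 39553) = 64140/(-39608) = 64140*(-1/39608) = -16035/9902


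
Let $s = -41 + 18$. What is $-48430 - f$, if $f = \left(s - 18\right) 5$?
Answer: $-48225$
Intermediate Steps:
$s = -23$
$f = -205$ ($f = \left(-23 - 18\right) 5 = \left(-41\right) 5 = -205$)
$-48430 - f = -48430 - -205 = -48430 + 205 = -48225$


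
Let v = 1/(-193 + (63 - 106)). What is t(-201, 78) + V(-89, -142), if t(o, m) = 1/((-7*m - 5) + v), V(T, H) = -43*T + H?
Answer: 479186109/130037 ≈ 3685.0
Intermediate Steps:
v = -1/236 (v = 1/(-193 - 43) = 1/(-236) = -1/236 ≈ -0.0042373)
V(T, H) = H - 43*T
t(o, m) = 1/(-1181/236 - 7*m) (t(o, m) = 1/((-7*m - 5) - 1/236) = 1/((-5 - 7*m) - 1/236) = 1/(-1181/236 - 7*m))
t(-201, 78) + V(-89, -142) = -236/(1181 + 1652*78) + (-142 - 43*(-89)) = -236/(1181 + 128856) + (-142 + 3827) = -236/130037 + 3685 = 479186109/130037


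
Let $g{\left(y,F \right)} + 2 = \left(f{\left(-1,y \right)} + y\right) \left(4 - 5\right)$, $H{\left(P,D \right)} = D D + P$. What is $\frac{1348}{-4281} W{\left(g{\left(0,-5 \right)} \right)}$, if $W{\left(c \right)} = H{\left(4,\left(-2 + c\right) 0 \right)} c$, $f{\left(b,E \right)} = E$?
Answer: $\frac{10784}{4281} \approx 2.519$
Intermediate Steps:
$H{\left(P,D \right)} = P + D^{2}$ ($H{\left(P,D \right)} = D^{2} + P = P + D^{2}$)
$g{\left(y,F \right)} = -2 - 2 y$ ($g{\left(y,F \right)} = -2 + \left(y + y\right) \left(4 - 5\right) = -2 + 2 y \left(-1\right) = -2 - 2 y$)
$W{\left(c \right)} = 4 c$ ($W{\left(c \right)} = \left(4 + \left(\left(-2 + c\right) 0\right)^{2}\right) c = \left(4 + 0^{2}\right) c = \left(4 + 0\right) c = 4 c$)
$\frac{1348}{-4281} W{\left(g{\left(0,-5 \right)} \right)} = \frac{1348}{-4281} \cdot 4 \left(-2 - 0\right) = 1348 \left(- \frac{1}{4281}\right) 4 \left(-2 + 0\right) = - \frac{1348 \cdot 4 \left(-2\right)}{4281} = \left(- \frac{1348}{4281}\right) \left(-8\right) = \frac{10784}{4281}$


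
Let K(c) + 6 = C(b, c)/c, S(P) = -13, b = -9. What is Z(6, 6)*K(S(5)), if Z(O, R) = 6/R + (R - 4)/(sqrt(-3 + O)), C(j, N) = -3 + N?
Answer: -62/13 - 124*sqrt(3)/39 ≈ -10.276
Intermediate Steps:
Z(O, R) = 6/R + (-4 + R)/sqrt(-3 + O)
K(c) = -6 + (-3 + c)/c
Z(6, 6)*K(S(5)) = (-4/sqrt(-3 + 6) + 6/6 + 6/sqrt(-3 + 6))*(-5 - 3/(-13)) = (-4*sqrt(3)/3 + 6*(1/6) + 6/sqrt(3))*(-5 - 3*(-1/13)) = (-4*sqrt(3)/3 + 1 + 6*(sqrt(3)/3))*(-5 + 3/13) = (-4*sqrt(3)/3 + 1 + 2*sqrt(3))*(-62/13) = (1 + 2*sqrt(3)/3)*(-62/13) = -62/13 - 124*sqrt(3)/39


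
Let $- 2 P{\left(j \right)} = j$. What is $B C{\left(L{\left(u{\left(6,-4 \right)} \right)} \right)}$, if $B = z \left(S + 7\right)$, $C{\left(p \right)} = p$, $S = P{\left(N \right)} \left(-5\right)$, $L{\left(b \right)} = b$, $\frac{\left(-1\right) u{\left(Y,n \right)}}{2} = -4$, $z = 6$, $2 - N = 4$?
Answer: $96$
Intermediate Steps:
$N = -2$ ($N = 2 - 4 = -2$)
$P{\left(j \right)} = - \frac{j}{2}$
$u{\left(Y,n \right)} = 8$ ($u{\left(Y,n \right)} = \left(-2\right) \left(-4\right) = 8$)
$S = -5$ ($S = \left(- \frac{1}{2}\right) \left(-2\right) \left(-5\right) = 1 \left(-5\right) = -5$)
$B = 12$ ($B = 6 \left(-5 + 7\right) = 6 \cdot 2 = 12$)
$B C{\left(L{\left(u{\left(6,-4 \right)} \right)} \right)} = 12 \cdot 8 = 96$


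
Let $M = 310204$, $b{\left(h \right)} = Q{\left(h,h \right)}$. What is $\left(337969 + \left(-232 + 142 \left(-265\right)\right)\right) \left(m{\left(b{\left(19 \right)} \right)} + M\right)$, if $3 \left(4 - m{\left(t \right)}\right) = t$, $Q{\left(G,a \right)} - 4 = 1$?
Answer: $\frac{279285276233}{3} \approx 9.3095 \cdot 10^{10}$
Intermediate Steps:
$Q{\left(G,a \right)} = 5$ ($Q{\left(G,a \right)} = 4 + 1 = 5$)
$b{\left(h \right)} = 5$
$m{\left(t \right)} = 4 - \frac{t}{3}$
$\left(337969 + \left(-232 + 142 \left(-265\right)\right)\right) \left(m{\left(b{\left(19 \right)} \right)} + M\right) = \left(337969 + \left(-232 + 142 \left(-265\right)\right)\right) \left(\left(4 - \frac{5}{3}\right) + 310204\right) = \left(337969 - 37862\right) \left(\left(4 - \frac{5}{3}\right) + 310204\right) = \left(337969 - 37862\right) \left(\frac{7}{3} + 310204\right) = 300107 \cdot \frac{930619}{3} = \frac{279285276233}{3}$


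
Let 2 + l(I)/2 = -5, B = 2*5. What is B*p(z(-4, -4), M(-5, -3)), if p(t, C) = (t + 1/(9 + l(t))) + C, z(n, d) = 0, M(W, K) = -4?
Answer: -42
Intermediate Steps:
B = 10
l(I) = -14 (l(I) = -4 + 2*(-5) = -4 - 10 = -14)
p(t, C) = -⅕ + C + t (p(t, C) = (t + 1/(9 - 14)) + C = (t + 1/(-5)) + C = (t - ⅕) + C = (-⅕ + t) + C = -⅕ + C + t)
B*p(z(-4, -4), M(-5, -3)) = 10*(-⅕ - 4 + 0) = 10*(-21/5) = -42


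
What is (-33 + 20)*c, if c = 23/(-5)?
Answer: 299/5 ≈ 59.800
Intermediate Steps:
c = -23/5 (c = 23*(-⅕) = -23/5 ≈ -4.6000)
(-33 + 20)*c = (-33 + 20)*(-23/5) = -13*(-23/5) = 299/5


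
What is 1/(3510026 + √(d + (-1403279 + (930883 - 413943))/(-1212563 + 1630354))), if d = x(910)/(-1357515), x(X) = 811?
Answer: 995368872183716745/3493770620956124330243413 - 3*I*√75845179767961383731710/6987541241912248660486826 ≈ 2.849e-7 - 1.1824e-13*I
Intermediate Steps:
d = -811/1357515 (d = 811/(-1357515) = 811*(-1/1357515) = -811/1357515 ≈ -0.00059742)
1/(3510026 + √(d + (-1403279 + (930883 - 413943))/(-1212563 + 1630354))) = 1/(3510026 + √(-811/1357515 + (-1403279 + (930883 - 413943))/(-1212563 + 1630354))) = 1/(3510026 + √(-811/1357515 + (-1403279 + 516940)/417791)) = 1/(3510026 + √(-811/1357515 - 886339*1/417791)) = 1/(3510026 + √(-811/1357515 - 886339/417791)) = 1/(3510026 + √(-1203557316086/567157549365)) = 1/(3510026 + I*√75845179767961383731710/189052516455)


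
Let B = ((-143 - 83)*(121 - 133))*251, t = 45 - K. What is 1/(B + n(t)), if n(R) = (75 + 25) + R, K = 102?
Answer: 1/680755 ≈ 1.4690e-6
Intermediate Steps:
t = -57 (t = 45 - 1*102 = 45 - 102 = -57)
n(R) = 100 + R
B = 680712 (B = -226*(-12)*251 = 2712*251 = 680712)
1/(B + n(t)) = 1/(680712 + (100 - 57)) = 1/(680712 + 43) = 1/680755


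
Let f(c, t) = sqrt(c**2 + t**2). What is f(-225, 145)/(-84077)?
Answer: -5*sqrt(2866)/84077 ≈ -0.0031837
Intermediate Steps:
f(-225, 145)/(-84077) = sqrt((-225)**2 + 145**2)/(-84077) = sqrt(50625 + 21025)*(-1/84077) = sqrt(71650)*(-1/84077) = (5*sqrt(2866))*(-1/84077) = -5*sqrt(2866)/84077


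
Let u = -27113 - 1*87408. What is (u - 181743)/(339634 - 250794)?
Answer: -37033/11105 ≈ -3.3348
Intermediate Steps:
u = -114521 (u = -27113 - 87408 = -114521)
(u - 181743)/(339634 - 250794) = (-114521 - 181743)/(339634 - 250794) = -296264/88840 = -296264*1/88840 = -37033/11105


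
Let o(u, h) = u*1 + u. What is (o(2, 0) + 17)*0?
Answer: 0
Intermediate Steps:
o(u, h) = 2*u (o(u, h) = u + u = 2*u)
(o(2, 0) + 17)*0 = (2*2 + 17)*0 = (4 + 17)*0 = 21*0 = 0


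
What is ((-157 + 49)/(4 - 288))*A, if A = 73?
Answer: 1971/71 ≈ 27.761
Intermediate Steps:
((-157 + 49)/(4 - 288))*A = ((-157 + 49)/(4 - 288))*73 = -108/(-284)*73 = -108*(-1/284)*73 = (27/71)*73 = 1971/71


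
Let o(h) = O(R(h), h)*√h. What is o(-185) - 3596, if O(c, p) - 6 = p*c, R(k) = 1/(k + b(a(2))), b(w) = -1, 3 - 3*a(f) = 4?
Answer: -3596 + 1301*I*√185/186 ≈ -3596.0 + 95.137*I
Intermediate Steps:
a(f) = -⅓ (a(f) = 1 - ⅓*4 = 1 - 4/3 = -⅓)
R(k) = 1/(-1 + k) (R(k) = 1/(k - 1) = 1/(-1 + k))
O(c, p) = 6 + c*p (O(c, p) = 6 + p*c = 6 + c*p)
o(h) = √h*(6 + h/(-1 + h)) (o(h) = (6 + h/(-1 + h))*√h = √h*(6 + h/(-1 + h)))
o(-185) - 3596 = √(-185)*(-6 + 7*(-185))/(-1 - 185) - 3596 = (I*√185)*(-6 - 1295)/(-186) - 3596 = (I*√185)*(-1/186)*(-1301) - 3596 = 1301*I*√185/186 - 3596 = -3596 + 1301*I*√185/186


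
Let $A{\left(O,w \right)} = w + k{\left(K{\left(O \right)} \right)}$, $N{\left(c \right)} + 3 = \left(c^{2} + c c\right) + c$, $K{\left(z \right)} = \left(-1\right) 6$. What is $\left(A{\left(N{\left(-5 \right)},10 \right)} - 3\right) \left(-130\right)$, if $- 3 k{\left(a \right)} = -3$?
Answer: $-1040$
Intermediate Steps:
$K{\left(z \right)} = -6$
$k{\left(a \right)} = 1$ ($k{\left(a \right)} = \left(- \frac{1}{3}\right) \left(-3\right) = 1$)
$N{\left(c \right)} = -3 + c + 2 c^{2}$ ($N{\left(c \right)} = -3 + \left(\left(c^{2} + c c\right) + c\right) = -3 + \left(\left(c^{2} + c^{2}\right) + c\right) = -3 + \left(2 c^{2} + c\right) = -3 + \left(c + 2 c^{2}\right) = -3 + c + 2 c^{2}$)
$A{\left(O,w \right)} = 1 + w$ ($A{\left(O,w \right)} = w + 1 = 1 + w$)
$\left(A{\left(N{\left(-5 \right)},10 \right)} - 3\right) \left(-130\right) = \left(\left(1 + 10\right) - 3\right) \left(-130\right) = \left(11 - 3\right) \left(-130\right) = 8 \left(-130\right) = -1040$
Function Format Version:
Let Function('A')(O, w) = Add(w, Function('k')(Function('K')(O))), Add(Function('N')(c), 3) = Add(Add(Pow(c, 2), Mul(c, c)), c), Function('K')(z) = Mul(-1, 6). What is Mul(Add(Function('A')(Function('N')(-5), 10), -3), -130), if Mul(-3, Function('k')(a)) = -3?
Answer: -1040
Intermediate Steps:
Function('K')(z) = -6
Function('k')(a) = 1 (Function('k')(a) = Mul(Rational(-1, 3), -3) = 1)
Function('N')(c) = Add(-3, c, Mul(2, Pow(c, 2))) (Function('N')(c) = Add(-3, Add(Add(Pow(c, 2), Mul(c, c)), c)) = Add(-3, Add(Add(Pow(c, 2), Pow(c, 2)), c)) = Add(-3, Add(Mul(2, Pow(c, 2)), c)) = Add(-3, Add(c, Mul(2, Pow(c, 2)))) = Add(-3, c, Mul(2, Pow(c, 2))))
Function('A')(O, w) = Add(1, w) (Function('A')(O, w) = Add(w, 1) = Add(1, w))
Mul(Add(Function('A')(Function('N')(-5), 10), -3), -130) = Mul(Add(Add(1, 10), -3), -130) = Mul(Add(11, -3), -130) = Mul(8, -130) = -1040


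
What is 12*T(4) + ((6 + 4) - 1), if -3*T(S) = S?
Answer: -7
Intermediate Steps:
T(S) = -S/3
12*T(4) + ((6 + 4) - 1) = 12*(-1/3*4) + ((6 + 4) - 1) = 12*(-4/3) + (10 - 1) = -16 + 9 = -7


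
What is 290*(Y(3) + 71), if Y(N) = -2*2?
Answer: 19430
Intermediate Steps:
Y(N) = -4
290*(Y(3) + 71) = 290*(-4 + 71) = 290*67 = 19430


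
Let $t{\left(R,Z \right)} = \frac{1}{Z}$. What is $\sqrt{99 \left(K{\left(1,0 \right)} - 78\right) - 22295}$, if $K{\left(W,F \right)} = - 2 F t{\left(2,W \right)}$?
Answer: $i \sqrt{30017} \approx 173.25 i$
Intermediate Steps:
$K{\left(W,F \right)} = - \frac{2 F}{W}$ ($K{\left(W,F \right)} = \frac{\left(-2\right) F}{W} = - \frac{2 F}{W}$)
$\sqrt{99 \left(K{\left(1,0 \right)} - 78\right) - 22295} = \sqrt{99 \left(\left(-2\right) 0 \cdot 1^{-1} - 78\right) - 22295} = \sqrt{99 \left(\left(-2\right) 0 \cdot 1 - 78\right) - 22295} = \sqrt{99 \left(0 - 78\right) - 22295} = \sqrt{99 \left(-78\right) - 22295} = \sqrt{-7722 - 22295} = \sqrt{-30017} = i \sqrt{30017}$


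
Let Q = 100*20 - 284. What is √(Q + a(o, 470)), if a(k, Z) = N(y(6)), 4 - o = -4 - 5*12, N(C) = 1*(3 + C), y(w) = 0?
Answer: 3*√191 ≈ 41.461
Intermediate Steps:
N(C) = 3 + C
Q = 1716 (Q = 2000 - 284 = 1716)
o = 68 (o = 4 - (-4 - 5*12) = 4 - (-4 - 60) = 4 - 1*(-64) = 4 + 64 = 68)
a(k, Z) = 3 (a(k, Z) = 3 + 0 = 3)
√(Q + a(o, 470)) = √(1716 + 3) = √1719 = 3*√191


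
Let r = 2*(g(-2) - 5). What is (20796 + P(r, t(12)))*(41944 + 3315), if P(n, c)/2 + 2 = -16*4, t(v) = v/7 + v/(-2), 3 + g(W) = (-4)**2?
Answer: 935231976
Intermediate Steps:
g(W) = 13 (g(W) = -3 + (-4)**2 = -3 + 16 = 13)
r = 16 (r = 2*(13 - 5) = 2*8 = 16)
t(v) = -5*v/14 (t(v) = v*(1/7) + v*(-1/2) = v/7 - v/2 = -5*v/14)
P(n, c) = -132 (P(n, c) = -4 + 2*(-16*4) = -4 + 2*(-64) = -4 - 128 = -132)
(20796 + P(r, t(12)))*(41944 + 3315) = (20796 - 132)*(41944 + 3315) = 20664*45259 = 935231976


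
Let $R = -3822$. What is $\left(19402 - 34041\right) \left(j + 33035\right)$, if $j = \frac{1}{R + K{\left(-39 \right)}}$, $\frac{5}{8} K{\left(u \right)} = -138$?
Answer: $- \frac{9775477490915}{20214} \approx -4.836 \cdot 10^{8}$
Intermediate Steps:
$K{\left(u \right)} = - \frac{1104}{5}$ ($K{\left(u \right)} = \frac{8}{5} \left(-138\right) = - \frac{1104}{5}$)
$j = - \frac{5}{20214}$ ($j = \frac{1}{-3822 - \frac{1104}{5}} = \frac{1}{- \frac{20214}{5}} = - \frac{5}{20214} \approx -0.00024735$)
$\left(19402 - 34041\right) \left(j + 33035\right) = \left(19402 - 34041\right) \left(- \frac{5}{20214} + 33035\right) = \left(-14639\right) \frac{667769485}{20214} = - \frac{9775477490915}{20214}$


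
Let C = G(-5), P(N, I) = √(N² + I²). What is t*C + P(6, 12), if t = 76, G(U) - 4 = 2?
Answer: 456 + 6*√5 ≈ 469.42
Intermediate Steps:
G(U) = 6 (G(U) = 4 + 2 = 6)
P(N, I) = √(I² + N²)
C = 6
t*C + P(6, 12) = 76*6 + √(12² + 6²) = 456 + √(144 + 36) = 456 + √180 = 456 + 6*√5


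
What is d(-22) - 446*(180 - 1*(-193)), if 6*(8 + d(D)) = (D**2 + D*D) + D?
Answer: -498625/3 ≈ -1.6621e+5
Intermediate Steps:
d(D) = -8 + D**2/3 + D/6 (d(D) = -8 + ((D**2 + D*D) + D)/6 = -8 + ((D**2 + D**2) + D)/6 = -8 + (2*D**2 + D)/6 = -8 + (D + 2*D**2)/6 = -8 + (D**2/3 + D/6) = -8 + D**2/3 + D/6)
d(-22) - 446*(180 - 1*(-193)) = (-8 + (1/3)*(-22)**2 + (1/6)*(-22)) - 446*(180 - 1*(-193)) = (-8 + (1/3)*484 - 11/3) - 446*(180 + 193) = (-8 + 484/3 - 11/3) - 446*373 = 449/3 - 166358 = -498625/3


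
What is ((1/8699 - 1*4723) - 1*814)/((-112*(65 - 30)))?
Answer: 24083181/17050040 ≈ 1.4125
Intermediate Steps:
((1/8699 - 1*4723) - 1*814)/((-112*(65 - 30))) = ((1/8699 - 4723) - 814)/((-112*35)) = (-41085376/8699 - 814)/(-3920) = -48166362/8699*(-1/3920) = 24083181/17050040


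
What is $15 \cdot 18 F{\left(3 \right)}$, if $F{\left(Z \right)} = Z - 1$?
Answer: $540$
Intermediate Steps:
$F{\left(Z \right)} = -1 + Z$
$15 \cdot 18 F{\left(3 \right)} = 15 \cdot 18 \left(-1 + 3\right) = 270 \cdot 2 = 540$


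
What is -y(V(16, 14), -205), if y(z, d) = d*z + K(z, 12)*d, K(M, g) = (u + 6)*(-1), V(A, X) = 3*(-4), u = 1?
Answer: -3895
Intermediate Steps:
V(A, X) = -12
K(M, g) = -7 (K(M, g) = (1 + 6)*(-1) = 7*(-1) = -7)
y(z, d) = -7*d + d*z (y(z, d) = d*z - 7*d = -7*d + d*z)
-y(V(16, 14), -205) = -(-205)*(-7 - 12) = -(-205)*(-19) = -1*3895 = -3895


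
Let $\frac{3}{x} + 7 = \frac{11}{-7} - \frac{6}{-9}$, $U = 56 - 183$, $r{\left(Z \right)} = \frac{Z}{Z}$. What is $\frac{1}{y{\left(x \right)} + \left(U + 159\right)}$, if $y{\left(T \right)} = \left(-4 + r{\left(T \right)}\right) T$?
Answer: $\frac{166}{5501} \approx 0.030176$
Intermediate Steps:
$r{\left(Z \right)} = 1$
$U = -127$ ($U = 56 - 183 = -127$)
$x = - \frac{63}{166}$ ($x = \frac{3}{-7 + \left(\frac{11}{-7} - \frac{6}{-9}\right)} = \frac{3}{-7 + \left(11 \left(- \frac{1}{7}\right) - - \frac{2}{3}\right)} = \frac{3}{-7 + \left(- \frac{11}{7} + \frac{2}{3}\right)} = \frac{3}{-7 - \frac{19}{21}} = \frac{3}{- \frac{166}{21}} = 3 \left(- \frac{21}{166}\right) = - \frac{63}{166} \approx -0.37952$)
$y{\left(T \right)} = - 3 T$ ($y{\left(T \right)} = \left(-4 + 1\right) T = - 3 T$)
$\frac{1}{y{\left(x \right)} + \left(U + 159\right)} = \frac{1}{\left(-3\right) \left(- \frac{63}{166}\right) + \left(-127 + 159\right)} = \frac{1}{\frac{189}{166} + 32} = \frac{1}{\frac{5501}{166}} = \frac{166}{5501}$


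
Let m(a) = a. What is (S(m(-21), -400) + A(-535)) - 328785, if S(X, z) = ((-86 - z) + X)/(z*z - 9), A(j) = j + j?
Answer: -52773831012/159991 ≈ -3.2986e+5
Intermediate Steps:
A(j) = 2*j
S(X, z) = (-86 + X - z)/(-9 + z²) (S(X, z) = (-86 + X - z)/(z² - 9) = (-86 + X - z)/(-9 + z²))
(S(m(-21), -400) + A(-535)) - 328785 = ((-86 - 21 - 1*(-400))/(-9 + (-400)²) + 2*(-535)) - 328785 = ((-86 - 21 + 400)/(-9 + 160000) - 1070) - 328785 = (293/159991 - 1070) - 328785 = -171190077/159991 - 328785 = -52773831012/159991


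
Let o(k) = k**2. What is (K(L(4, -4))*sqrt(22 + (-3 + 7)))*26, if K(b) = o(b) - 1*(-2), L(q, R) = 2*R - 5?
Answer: 4446*sqrt(26) ≈ 22670.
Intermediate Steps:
L(q, R) = -5 + 2*R
K(b) = 2 + b**2 (K(b) = b**2 - 1*(-2) = b**2 + 2 = 2 + b**2)
(K(L(4, -4))*sqrt(22 + (-3 + 7)))*26 = ((2 + (-5 + 2*(-4))**2)*sqrt(22 + (-3 + 7)))*26 = ((2 + (-5 - 8)**2)*sqrt(22 + 4))*26 = ((2 + (-13)**2)*sqrt(26))*26 = ((2 + 169)*sqrt(26))*26 = (171*sqrt(26))*26 = 4446*sqrt(26)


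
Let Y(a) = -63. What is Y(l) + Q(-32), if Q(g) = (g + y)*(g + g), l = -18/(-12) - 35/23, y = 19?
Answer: 769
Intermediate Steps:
l = -1/46 (l = -18*(-1/12) - 35*1/23 = 3/2 - 35/23 = -1/46 ≈ -0.021739)
Q(g) = 2*g*(19 + g) (Q(g) = (g + 19)*(g + g) = (19 + g)*(2*g) = 2*g*(19 + g))
Y(l) + Q(-32) = -63 + 2*(-32)*(19 - 32) = -63 + 2*(-32)*(-13) = -63 + 832 = 769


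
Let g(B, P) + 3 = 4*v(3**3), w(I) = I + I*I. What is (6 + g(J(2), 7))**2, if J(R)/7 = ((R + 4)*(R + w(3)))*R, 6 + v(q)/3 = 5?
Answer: 81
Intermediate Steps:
v(q) = -3 (v(q) = -18 + 3*5 = -18 + 15 = -3)
w(I) = I + I**2
J(R) = 7*R*(4 + R)*(12 + R) (J(R) = 7*(((R + 4)*(R + 3*(1 + 3)))*R) = 7*(((4 + R)*(R + 3*4))*R) = 7*(((4 + R)*(R + 12))*R) = 7*(((4 + R)*(12 + R))*R) = 7*(R*(4 + R)*(12 + R)) = 7*R*(4 + R)*(12 + R))
g(B, P) = -15 (g(B, P) = -3 + 4*(-3) = -3 - 12 = -15)
(6 + g(J(2), 7))**2 = (6 - 15)**2 = (-9)**2 = 81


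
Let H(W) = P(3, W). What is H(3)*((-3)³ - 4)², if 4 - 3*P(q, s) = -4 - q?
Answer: 10571/3 ≈ 3523.7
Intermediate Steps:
P(q, s) = 8/3 + q/3 (P(q, s) = 4/3 - (-4 - q)/3 = 4/3 + (4/3 + q/3) = 8/3 + q/3)
H(W) = 11/3 (H(W) = 8/3 + (⅓)*3 = 8/3 + 1 = 11/3)
H(3)*((-3)³ - 4)² = 11*((-3)³ - 4)²/3 = 11*(-27 - 4)²/3 = (11/3)*(-31)² = (11/3)*961 = 10571/3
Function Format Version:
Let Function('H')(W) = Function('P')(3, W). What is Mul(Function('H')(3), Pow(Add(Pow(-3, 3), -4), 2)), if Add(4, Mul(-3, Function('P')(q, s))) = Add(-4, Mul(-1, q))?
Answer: Rational(10571, 3) ≈ 3523.7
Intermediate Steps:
Function('P')(q, s) = Add(Rational(8, 3), Mul(Rational(1, 3), q)) (Function('P')(q, s) = Add(Rational(4, 3), Mul(Rational(-1, 3), Add(-4, Mul(-1, q)))) = Add(Rational(4, 3), Add(Rational(4, 3), Mul(Rational(1, 3), q))) = Add(Rational(8, 3), Mul(Rational(1, 3), q)))
Function('H')(W) = Rational(11, 3) (Function('H')(W) = Add(Rational(8, 3), Mul(Rational(1, 3), 3)) = Add(Rational(8, 3), 1) = Rational(11, 3))
Mul(Function('H')(3), Pow(Add(Pow(-3, 3), -4), 2)) = Mul(Rational(11, 3), Pow(Add(Pow(-3, 3), -4), 2)) = Mul(Rational(11, 3), Pow(Add(-27, -4), 2)) = Mul(Rational(11, 3), Pow(-31, 2)) = Mul(Rational(11, 3), 961) = Rational(10571, 3)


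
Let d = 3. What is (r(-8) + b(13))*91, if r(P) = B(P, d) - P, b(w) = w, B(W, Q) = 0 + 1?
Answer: 2002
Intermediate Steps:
B(W, Q) = 1
r(P) = 1 - P
(r(-8) + b(13))*91 = ((1 - 1*(-8)) + 13)*91 = ((1 + 8) + 13)*91 = (9 + 13)*91 = 22*91 = 2002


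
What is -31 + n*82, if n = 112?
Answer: 9153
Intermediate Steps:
-31 + n*82 = -31 + 112*82 = -31 + 9184 = 9153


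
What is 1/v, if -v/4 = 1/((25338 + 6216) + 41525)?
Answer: -73079/4 ≈ -18270.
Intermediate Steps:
v = -4/73079 (v = -4/((25338 + 6216) + 41525) = -4/(31554 + 41525) = -4/73079 ≈ -5.4735e-5)
1/v = 1/(-4/73079) = -73079/4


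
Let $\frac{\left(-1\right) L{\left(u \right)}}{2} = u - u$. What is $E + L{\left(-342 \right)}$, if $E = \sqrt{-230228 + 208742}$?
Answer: $i \sqrt{21486} \approx 146.58 i$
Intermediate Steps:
$L{\left(u \right)} = 0$ ($L{\left(u \right)} = - 2 \left(u - u\right) = \left(-2\right) 0 = 0$)
$E = i \sqrt{21486}$ ($E = \sqrt{-21486} = i \sqrt{21486} \approx 146.58 i$)
$E + L{\left(-342 \right)} = i \sqrt{21486} + 0 = i \sqrt{21486}$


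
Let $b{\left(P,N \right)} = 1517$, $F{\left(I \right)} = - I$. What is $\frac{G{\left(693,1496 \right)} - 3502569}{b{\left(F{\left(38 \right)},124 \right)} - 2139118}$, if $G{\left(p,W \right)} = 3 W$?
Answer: $\frac{3498081}{2137601} \approx 1.6365$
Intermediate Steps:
$\frac{G{\left(693,1496 \right)} - 3502569}{b{\left(F{\left(38 \right)},124 \right)} - 2139118} = \frac{3 \cdot 1496 - 3502569}{1517 - 2139118} = \frac{4488 - 3502569}{-2137601} = \left(-3498081\right) \left(- \frac{1}{2137601}\right) = \frac{3498081}{2137601}$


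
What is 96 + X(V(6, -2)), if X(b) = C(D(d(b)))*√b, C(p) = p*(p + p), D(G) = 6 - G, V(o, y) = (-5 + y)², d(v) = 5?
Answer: 110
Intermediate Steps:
C(p) = 2*p² (C(p) = p*(2*p) = 2*p²)
X(b) = 2*√b (X(b) = (2*(6 - 1*5)²)*√b = (2*(6 - 5)²)*√b = (2*1²)*√b = (2*1)*√b = 2*√b)
96 + X(V(6, -2)) = 96 + 2*√((-5 - 2)²) = 96 + 2*√((-7)²) = 96 + 2*√49 = 96 + 2*7 = 96 + 14 = 110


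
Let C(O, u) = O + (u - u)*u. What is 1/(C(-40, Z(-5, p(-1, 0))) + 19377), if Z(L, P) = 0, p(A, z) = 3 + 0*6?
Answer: 1/19337 ≈ 5.1714e-5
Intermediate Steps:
p(A, z) = 3 (p(A, z) = 3 + 0 = 3)
C(O, u) = O (C(O, u) = O + 0*u = O + 0 = O)
1/(C(-40, Z(-5, p(-1, 0))) + 19377) = 1/(-40 + 19377) = 1/19337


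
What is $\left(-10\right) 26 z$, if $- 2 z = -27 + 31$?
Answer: $520$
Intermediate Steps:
$z = -2$ ($z = - \frac{-27 + 31}{2} = \left(- \frac{1}{2}\right) 4 = -2$)
$\left(-10\right) 26 z = \left(-10\right) 26 \left(-2\right) = \left(-260\right) \left(-2\right) = 520$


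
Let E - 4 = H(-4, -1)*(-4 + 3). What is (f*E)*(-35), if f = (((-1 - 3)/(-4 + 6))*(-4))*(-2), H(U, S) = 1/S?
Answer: 2800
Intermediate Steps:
H(U, S) = 1/S
f = -16 (f = (-4/2*(-4))*(-2) = (-4*½*(-4))*(-2) = -2*(-4)*(-2) = 8*(-2) = -16)
E = 5 (E = 4 + (-4 + 3)/(-1) = 4 - 1*(-1) = 4 + 1 = 5)
(f*E)*(-35) = -16*5*(-35) = -80*(-35) = 2800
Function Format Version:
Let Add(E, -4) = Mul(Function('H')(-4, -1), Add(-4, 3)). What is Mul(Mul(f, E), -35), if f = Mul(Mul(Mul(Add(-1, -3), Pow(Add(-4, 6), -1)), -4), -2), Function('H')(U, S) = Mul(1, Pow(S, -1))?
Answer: 2800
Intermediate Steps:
Function('H')(U, S) = Pow(S, -1)
f = -16 (f = Mul(Mul(Mul(-4, Pow(2, -1)), -4), -2) = Mul(Mul(Mul(-4, Rational(1, 2)), -4), -2) = Mul(Mul(-2, -4), -2) = Mul(8, -2) = -16)
E = 5 (E = Add(4, Mul(Pow(-1, -1), Add(-4, 3))) = Add(4, Mul(-1, -1)) = Add(4, 1) = 5)
Mul(Mul(f, E), -35) = Mul(Mul(-16, 5), -35) = Mul(-80, -35) = 2800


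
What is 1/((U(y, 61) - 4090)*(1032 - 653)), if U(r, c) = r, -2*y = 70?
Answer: -1/1563375 ≈ -6.3964e-7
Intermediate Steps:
y = -35 (y = -1/2*70 = -35)
1/((U(y, 61) - 4090)*(1032 - 653)) = 1/((-35 - 4090)*(1032 - 653)) = 1/(-4125*379) = 1/(-1563375) = -1/1563375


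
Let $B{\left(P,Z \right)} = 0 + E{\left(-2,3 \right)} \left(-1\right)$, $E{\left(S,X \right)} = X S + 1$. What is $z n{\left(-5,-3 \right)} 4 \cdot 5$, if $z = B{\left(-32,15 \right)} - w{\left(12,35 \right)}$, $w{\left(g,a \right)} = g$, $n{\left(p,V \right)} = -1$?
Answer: $140$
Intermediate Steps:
$E{\left(S,X \right)} = 1 + S X$ ($E{\left(S,X \right)} = S X + 1 = 1 + S X$)
$B{\left(P,Z \right)} = 5$ ($B{\left(P,Z \right)} = 0 + \left(1 - 6\right) \left(-1\right) = 0 - -5 = 0 + 5 = 5$)
$z = -7$ ($z = 5 - 12 = -7$)
$z n{\left(-5,-3 \right)} 4 \cdot 5 = - 7 \left(-1\right) 4 \cdot 5 = - 7 \left(\left(-4\right) 5\right) = \left(-7\right) \left(-20\right) = 140$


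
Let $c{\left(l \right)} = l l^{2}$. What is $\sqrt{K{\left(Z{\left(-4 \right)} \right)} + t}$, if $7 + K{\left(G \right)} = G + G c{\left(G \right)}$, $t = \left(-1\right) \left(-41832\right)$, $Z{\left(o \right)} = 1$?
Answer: $\sqrt{41827} \approx 204.52$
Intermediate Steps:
$c{\left(l \right)} = l^{3}$
$t = 41832$
$K{\left(G \right)} = -7 + G + G^{4}$ ($K{\left(G \right)} = -7 + \left(G + G G^{3}\right) = -7 + \left(G + G^{4}\right) = -7 + G + G^{4}$)
$\sqrt{K{\left(Z{\left(-4 \right)} \right)} + t} = \sqrt{\left(-7 + 1 + 1^{4}\right) + 41832} = \sqrt{\left(-7 + 1 + 1\right) + 41832} = \sqrt{-5 + 41832} = \sqrt{41827}$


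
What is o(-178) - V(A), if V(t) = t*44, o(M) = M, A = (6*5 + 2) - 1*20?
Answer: -706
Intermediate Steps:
A = 12 (A = (30 + 2) - 20 = 32 - 20 = 12)
V(t) = 44*t
o(-178) - V(A) = -178 - 44*12 = -178 - 1*528 = -178 - 528 = -706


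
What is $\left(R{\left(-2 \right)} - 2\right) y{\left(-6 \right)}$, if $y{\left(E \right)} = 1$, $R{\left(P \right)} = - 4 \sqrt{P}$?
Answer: $-2 - 4 i \sqrt{2} \approx -2.0 - 5.6569 i$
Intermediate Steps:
$\left(R{\left(-2 \right)} - 2\right) y{\left(-6 \right)} = \left(- 4 \sqrt{-2} - 2\right) 1 = \left(- 4 i \sqrt{2} - 2\right) 1 = \left(-2 - 4 i \sqrt{2}\right) 1 = -2 - 4 i \sqrt{2}$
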